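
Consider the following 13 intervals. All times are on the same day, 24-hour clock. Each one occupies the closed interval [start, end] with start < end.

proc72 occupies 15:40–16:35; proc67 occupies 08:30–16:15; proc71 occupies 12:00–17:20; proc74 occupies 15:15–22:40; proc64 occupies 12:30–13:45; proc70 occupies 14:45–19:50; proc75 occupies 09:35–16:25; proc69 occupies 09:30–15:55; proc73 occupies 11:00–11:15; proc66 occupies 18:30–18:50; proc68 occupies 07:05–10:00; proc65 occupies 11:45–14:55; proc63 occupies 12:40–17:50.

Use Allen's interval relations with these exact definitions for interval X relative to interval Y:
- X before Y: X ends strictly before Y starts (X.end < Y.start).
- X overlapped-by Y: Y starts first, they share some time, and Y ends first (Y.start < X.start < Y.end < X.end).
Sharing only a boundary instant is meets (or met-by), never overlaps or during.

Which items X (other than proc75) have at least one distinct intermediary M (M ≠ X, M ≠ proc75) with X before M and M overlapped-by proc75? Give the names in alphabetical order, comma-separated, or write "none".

Target proc75 = [09:35, 16:25].
Intermediaries M with M overlapped-by proc75: proc63, proc70, proc71, proc72, proc74.
Via proc63 — items with X before proc63: proc68, proc73.
Via proc70 — items with X before proc70: proc64, proc68, proc73.
Via proc71 — items with X before proc71: proc68, proc73.
Via proc72 — items with X before proc72: proc64, proc65, proc68, proc73.
Via proc74 — items with X before proc74: proc64, proc65, proc68, proc73.
Union: proc64, proc65, proc68, proc73.

proc64, proc65, proc68, proc73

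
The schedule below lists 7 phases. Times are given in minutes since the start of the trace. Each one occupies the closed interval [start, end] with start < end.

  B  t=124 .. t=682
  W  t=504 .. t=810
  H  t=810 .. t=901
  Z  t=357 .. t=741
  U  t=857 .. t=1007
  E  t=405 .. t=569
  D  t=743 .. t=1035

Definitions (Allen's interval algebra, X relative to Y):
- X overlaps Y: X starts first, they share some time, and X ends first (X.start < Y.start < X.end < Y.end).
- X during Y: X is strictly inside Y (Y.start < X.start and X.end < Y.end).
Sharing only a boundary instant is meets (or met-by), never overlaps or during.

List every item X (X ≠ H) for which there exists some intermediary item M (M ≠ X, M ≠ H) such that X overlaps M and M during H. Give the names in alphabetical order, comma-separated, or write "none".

Target H = [t=810, t=901].
Intermediaries M with M during H: none.
Union: none.

none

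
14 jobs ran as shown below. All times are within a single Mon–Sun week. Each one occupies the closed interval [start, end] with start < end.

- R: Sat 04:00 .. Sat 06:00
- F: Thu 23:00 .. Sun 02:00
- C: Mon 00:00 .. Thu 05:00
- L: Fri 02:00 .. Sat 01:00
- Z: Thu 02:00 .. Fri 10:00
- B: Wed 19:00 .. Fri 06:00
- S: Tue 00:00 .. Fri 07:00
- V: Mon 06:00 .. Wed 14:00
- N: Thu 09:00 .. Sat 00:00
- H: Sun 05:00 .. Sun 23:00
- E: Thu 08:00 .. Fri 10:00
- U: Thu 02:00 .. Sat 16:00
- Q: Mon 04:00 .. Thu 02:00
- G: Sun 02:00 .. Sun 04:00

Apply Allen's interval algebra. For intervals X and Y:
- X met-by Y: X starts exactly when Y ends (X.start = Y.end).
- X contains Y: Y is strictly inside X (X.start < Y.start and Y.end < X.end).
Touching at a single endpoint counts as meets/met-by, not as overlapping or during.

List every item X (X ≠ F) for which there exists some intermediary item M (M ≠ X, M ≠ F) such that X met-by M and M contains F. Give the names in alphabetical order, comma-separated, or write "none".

none

Target F = [Thu 23:00, Sun 02:00].
Intermediaries M with M contains F: none.
Union: none.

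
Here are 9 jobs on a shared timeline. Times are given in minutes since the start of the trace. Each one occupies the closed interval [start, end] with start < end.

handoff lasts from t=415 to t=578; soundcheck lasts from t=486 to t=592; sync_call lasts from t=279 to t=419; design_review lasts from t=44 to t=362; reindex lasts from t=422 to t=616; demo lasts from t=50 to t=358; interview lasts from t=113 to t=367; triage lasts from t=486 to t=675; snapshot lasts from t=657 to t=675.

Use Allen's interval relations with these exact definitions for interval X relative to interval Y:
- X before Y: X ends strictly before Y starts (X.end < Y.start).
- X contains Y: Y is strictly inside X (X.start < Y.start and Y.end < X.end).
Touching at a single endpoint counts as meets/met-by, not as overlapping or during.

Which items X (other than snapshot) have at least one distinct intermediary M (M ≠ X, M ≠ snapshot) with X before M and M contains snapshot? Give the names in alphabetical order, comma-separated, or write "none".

none

Target snapshot = [t=657, t=675].
Intermediaries M with M contains snapshot: none.
Union: none.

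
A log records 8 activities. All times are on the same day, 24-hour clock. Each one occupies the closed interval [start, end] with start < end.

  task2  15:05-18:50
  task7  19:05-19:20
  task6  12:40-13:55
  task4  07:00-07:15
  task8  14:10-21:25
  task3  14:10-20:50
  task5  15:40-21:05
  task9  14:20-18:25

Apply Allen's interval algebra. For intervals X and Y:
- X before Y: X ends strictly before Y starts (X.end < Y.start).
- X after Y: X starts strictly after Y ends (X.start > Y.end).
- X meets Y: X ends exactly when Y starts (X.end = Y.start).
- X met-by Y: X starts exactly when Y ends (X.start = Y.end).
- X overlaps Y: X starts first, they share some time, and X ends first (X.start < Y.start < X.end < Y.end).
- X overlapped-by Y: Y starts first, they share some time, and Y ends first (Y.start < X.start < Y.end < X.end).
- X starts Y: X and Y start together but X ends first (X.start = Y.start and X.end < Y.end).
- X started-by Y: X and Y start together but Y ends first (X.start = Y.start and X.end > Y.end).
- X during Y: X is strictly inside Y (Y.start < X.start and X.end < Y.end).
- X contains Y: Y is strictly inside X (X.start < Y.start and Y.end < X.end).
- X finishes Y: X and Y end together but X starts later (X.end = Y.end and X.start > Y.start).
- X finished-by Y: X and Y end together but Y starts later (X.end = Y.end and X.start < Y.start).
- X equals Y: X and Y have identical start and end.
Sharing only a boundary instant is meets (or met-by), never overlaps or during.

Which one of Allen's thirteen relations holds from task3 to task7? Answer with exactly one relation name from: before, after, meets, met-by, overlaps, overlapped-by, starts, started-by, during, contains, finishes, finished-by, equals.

contains

task3 = [14:10, 20:50]; task7 = [19:05, 19:20].
Compare endpoints: task3.start < task7.start, task3.start < task7.end, task3.end > task7.start, task3.end > task7.end.
That pattern is 'contains'.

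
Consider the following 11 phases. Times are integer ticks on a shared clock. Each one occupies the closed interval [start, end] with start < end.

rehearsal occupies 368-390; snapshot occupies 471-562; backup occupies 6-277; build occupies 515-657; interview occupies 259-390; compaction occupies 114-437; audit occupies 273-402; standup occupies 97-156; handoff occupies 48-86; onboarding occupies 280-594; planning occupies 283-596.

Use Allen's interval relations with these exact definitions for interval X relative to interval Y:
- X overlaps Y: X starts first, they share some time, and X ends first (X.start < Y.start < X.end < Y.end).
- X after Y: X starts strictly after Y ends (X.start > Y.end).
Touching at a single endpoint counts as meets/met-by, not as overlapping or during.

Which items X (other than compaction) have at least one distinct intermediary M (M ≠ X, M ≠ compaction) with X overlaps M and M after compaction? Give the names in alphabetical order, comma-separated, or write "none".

onboarding, planning, snapshot

Target compaction = [114, 437].
Intermediaries M with M after compaction: build, snapshot.
Via build — items with X overlaps build: onboarding, planning, snapshot.
Via snapshot — items with X overlaps snapshot: none.
Union: onboarding, planning, snapshot.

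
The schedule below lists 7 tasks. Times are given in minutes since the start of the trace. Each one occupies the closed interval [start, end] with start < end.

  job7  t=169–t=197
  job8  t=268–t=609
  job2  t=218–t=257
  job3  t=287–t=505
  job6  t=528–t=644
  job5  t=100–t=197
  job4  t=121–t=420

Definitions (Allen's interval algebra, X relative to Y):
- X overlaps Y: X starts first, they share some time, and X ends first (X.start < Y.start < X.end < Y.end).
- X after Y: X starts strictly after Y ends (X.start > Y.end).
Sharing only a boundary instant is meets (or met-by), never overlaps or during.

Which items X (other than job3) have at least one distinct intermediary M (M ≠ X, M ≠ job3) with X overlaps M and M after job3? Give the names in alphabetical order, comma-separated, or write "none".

job8

Target job3 = [t=287, t=505].
Intermediaries M with M after job3: job6.
Via job6 — items with X overlaps job6: job8.
Union: job8.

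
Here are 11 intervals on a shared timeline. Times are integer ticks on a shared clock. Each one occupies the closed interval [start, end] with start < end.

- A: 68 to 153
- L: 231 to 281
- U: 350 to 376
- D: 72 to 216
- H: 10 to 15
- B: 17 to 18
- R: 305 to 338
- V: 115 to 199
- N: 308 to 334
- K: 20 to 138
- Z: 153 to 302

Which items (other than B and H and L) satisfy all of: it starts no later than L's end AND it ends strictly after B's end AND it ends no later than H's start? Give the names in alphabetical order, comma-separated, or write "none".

none

Conditions: its start is no later than L's end (X.start <= 281) AND its end is strictly after B's end (X.end > 18) AND its end is no later than H's start (X.end <= 10).
A: start 68 <= 281? ✓; end 153 > 18? ✓; end 153 <= 10? ✗ → no.
D: start 72 <= 281? ✓; end 216 > 18? ✓; end 216 <= 10? ✗ → no.
K: start 20 <= 281? ✓; end 138 > 18? ✓; end 138 <= 10? ✗ → no.
N: start 308 <= 281? ✗; end 334 > 18? ✓; end 334 <= 10? ✗ → no.
R: start 305 <= 281? ✗; end 338 > 18? ✓; end 338 <= 10? ✗ → no.
U: start 350 <= 281? ✗; end 376 > 18? ✓; end 376 <= 10? ✗ → no.
V: start 115 <= 281? ✓; end 199 > 18? ✓; end 199 <= 10? ✗ → no.
Z: start 153 <= 281? ✓; end 302 > 18? ✓; end 302 <= 10? ✗ → no.
Result: none.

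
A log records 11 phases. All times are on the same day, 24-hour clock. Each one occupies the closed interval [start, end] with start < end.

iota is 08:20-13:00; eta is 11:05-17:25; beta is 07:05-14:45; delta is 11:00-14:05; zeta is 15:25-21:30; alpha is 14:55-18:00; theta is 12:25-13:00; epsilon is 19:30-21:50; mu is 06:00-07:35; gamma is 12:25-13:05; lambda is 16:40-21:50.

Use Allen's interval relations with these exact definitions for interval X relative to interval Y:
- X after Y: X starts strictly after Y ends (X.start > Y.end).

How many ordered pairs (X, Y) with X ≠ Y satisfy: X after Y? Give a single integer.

31

Checking all 110 ordered pairs for relation 'after'; matching pairs in alphabetical order:
(alpha, beta): alpha after beta ✓
(alpha, delta): alpha after delta ✓
(alpha, gamma): alpha after gamma ✓
(alpha, iota): alpha after iota ✓
(alpha, mu): alpha after mu ✓
(alpha, theta): alpha after theta ✓
(delta, mu): delta after mu ✓
(epsilon, alpha): epsilon after alpha ✓
(epsilon, beta): epsilon after beta ✓
(epsilon, delta): epsilon after delta ✓
(epsilon, eta): epsilon after eta ✓
(epsilon, gamma): epsilon after gamma ✓
(epsilon, iota): epsilon after iota ✓
(epsilon, mu): epsilon after mu ✓
(epsilon, theta): epsilon after theta ✓
(eta, mu): eta after mu ✓
(gamma, mu): gamma after mu ✓
(iota, mu): iota after mu ✓
(lambda, beta): lambda after beta ✓
(lambda, delta): lambda after delta ✓
(lambda, gamma): lambda after gamma ✓
(lambda, iota): lambda after iota ✓
(lambda, mu): lambda after mu ✓
(lambda, theta): lambda after theta ✓
... plus 7 further pairs not listed.
Count: 31.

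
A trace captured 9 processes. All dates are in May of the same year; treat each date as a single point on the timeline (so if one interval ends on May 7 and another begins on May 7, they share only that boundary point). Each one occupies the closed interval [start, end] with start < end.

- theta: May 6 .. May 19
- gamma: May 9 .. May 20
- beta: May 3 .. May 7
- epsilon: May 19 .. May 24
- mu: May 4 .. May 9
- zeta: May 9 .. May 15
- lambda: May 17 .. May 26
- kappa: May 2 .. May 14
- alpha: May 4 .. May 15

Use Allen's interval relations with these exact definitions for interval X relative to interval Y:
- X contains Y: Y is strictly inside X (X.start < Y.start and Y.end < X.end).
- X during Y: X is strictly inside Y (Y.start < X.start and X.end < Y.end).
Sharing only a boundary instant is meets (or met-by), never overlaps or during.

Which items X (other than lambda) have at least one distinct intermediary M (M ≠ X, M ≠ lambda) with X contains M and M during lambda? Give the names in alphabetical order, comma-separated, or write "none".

Target lambda = [May 17, May 26].
Intermediaries M with M during lambda: epsilon.
Via epsilon — items with X contains epsilon: none.
Union: none.

none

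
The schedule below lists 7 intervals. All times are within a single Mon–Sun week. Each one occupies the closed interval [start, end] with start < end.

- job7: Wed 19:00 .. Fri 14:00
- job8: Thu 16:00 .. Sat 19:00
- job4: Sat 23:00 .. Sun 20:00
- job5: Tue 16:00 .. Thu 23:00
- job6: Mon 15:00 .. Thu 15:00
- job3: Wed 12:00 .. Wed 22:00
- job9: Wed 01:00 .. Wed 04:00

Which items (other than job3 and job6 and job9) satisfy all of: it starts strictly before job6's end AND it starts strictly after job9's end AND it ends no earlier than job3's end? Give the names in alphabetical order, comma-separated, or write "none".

job7

Conditions: its start is strictly before job6's end (X.start < Thu 15:00) AND its start is strictly after job9's end (X.start > Wed 04:00) AND its end is no earlier than job3's end (X.end >= Wed 22:00).
job4: start Sat 23:00 < Thu 15:00? ✗; start Sat 23:00 > Wed 04:00? ✓; end Sun 20:00 >= Wed 22:00? ✓ → no.
job5: start Tue 16:00 < Thu 15:00? ✓; start Tue 16:00 > Wed 04:00? ✗; end Thu 23:00 >= Wed 22:00? ✓ → no.
job7: start Wed 19:00 < Thu 15:00? ✓; start Wed 19:00 > Wed 04:00? ✓; end Fri 14:00 >= Wed 22:00? ✓ → yes.
job8: start Thu 16:00 < Thu 15:00? ✗; start Thu 16:00 > Wed 04:00? ✓; end Sat 19:00 >= Wed 22:00? ✓ → no.
Result: job7.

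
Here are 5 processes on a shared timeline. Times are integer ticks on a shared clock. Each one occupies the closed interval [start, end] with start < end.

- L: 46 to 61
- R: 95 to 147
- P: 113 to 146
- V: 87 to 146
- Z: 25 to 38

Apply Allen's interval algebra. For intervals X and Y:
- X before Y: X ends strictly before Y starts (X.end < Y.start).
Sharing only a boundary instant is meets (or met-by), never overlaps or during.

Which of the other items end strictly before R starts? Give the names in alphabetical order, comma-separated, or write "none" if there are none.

Target R = [95, 147].
L [46, 61] → before → yes.
P [113, 146] → during → no.
V [87, 146] → overlaps → no.
Z [25, 38] → before → yes.
Result: L, Z.

L, Z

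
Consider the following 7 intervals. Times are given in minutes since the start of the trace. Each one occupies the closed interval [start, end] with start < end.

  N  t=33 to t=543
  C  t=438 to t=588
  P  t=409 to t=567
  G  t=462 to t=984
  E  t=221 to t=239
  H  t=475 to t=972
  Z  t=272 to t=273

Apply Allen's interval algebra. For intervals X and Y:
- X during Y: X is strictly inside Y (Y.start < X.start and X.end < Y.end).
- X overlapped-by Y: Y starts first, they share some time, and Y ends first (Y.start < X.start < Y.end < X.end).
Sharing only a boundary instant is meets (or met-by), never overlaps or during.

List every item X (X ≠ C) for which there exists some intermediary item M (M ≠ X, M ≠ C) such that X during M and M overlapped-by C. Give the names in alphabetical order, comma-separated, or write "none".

H

Target C = [t=438, t=588].
Intermediaries M with M overlapped-by C: G, H.
Via G — items with X during G: H.
Via H — items with X during H: none.
Union: H.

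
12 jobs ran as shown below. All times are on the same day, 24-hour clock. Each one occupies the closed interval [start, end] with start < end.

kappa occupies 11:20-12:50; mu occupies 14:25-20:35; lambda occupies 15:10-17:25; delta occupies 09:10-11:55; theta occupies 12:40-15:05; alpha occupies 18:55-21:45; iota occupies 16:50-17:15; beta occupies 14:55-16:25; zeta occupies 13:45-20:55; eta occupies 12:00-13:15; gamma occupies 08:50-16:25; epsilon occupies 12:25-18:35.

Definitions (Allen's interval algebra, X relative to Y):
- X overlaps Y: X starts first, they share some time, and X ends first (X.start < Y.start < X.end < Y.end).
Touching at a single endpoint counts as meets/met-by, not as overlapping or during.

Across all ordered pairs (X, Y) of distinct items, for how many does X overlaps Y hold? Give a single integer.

18

Checking all 132 ordered pairs for relation 'overlaps'; matching pairs in alphabetical order:
(beta, lambda): beta overlaps lambda ✓
(delta, kappa): delta overlaps kappa ✓
(epsilon, mu): epsilon overlaps mu ✓
(epsilon, zeta): epsilon overlaps zeta ✓
(eta, epsilon): eta overlaps epsilon ✓
(eta, theta): eta overlaps theta ✓
(gamma, epsilon): gamma overlaps epsilon ✓
(gamma, lambda): gamma overlaps lambda ✓
(gamma, mu): gamma overlaps mu ✓
(gamma, zeta): gamma overlaps zeta ✓
(kappa, epsilon): kappa overlaps epsilon ✓
(kappa, eta): kappa overlaps eta ✓
(kappa, theta): kappa overlaps theta ✓
(mu, alpha): mu overlaps alpha ✓
(theta, beta): theta overlaps beta ✓
(theta, mu): theta overlaps mu ✓
(theta, zeta): theta overlaps zeta ✓
(zeta, alpha): zeta overlaps alpha ✓
Count: 18.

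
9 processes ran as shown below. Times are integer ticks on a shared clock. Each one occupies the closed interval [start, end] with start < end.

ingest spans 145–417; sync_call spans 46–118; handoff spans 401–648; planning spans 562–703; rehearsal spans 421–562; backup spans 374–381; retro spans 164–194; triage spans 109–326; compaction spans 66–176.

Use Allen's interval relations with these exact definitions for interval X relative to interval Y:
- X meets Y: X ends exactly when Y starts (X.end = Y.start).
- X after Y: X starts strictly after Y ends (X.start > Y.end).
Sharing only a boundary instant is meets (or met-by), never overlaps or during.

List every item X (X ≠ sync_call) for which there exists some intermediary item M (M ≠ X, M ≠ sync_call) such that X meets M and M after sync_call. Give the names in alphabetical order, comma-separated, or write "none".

rehearsal

Target sync_call = [46, 118].
Intermediaries M with M after sync_call: backup, handoff, ingest, planning, rehearsal, retro.
Via backup — items with X meets backup: none.
Via handoff — items with X meets handoff: none.
Via ingest — items with X meets ingest: none.
Via planning — items with X meets planning: rehearsal.
Via rehearsal — items with X meets rehearsal: none.
Via retro — items with X meets retro: none.
Union: rehearsal.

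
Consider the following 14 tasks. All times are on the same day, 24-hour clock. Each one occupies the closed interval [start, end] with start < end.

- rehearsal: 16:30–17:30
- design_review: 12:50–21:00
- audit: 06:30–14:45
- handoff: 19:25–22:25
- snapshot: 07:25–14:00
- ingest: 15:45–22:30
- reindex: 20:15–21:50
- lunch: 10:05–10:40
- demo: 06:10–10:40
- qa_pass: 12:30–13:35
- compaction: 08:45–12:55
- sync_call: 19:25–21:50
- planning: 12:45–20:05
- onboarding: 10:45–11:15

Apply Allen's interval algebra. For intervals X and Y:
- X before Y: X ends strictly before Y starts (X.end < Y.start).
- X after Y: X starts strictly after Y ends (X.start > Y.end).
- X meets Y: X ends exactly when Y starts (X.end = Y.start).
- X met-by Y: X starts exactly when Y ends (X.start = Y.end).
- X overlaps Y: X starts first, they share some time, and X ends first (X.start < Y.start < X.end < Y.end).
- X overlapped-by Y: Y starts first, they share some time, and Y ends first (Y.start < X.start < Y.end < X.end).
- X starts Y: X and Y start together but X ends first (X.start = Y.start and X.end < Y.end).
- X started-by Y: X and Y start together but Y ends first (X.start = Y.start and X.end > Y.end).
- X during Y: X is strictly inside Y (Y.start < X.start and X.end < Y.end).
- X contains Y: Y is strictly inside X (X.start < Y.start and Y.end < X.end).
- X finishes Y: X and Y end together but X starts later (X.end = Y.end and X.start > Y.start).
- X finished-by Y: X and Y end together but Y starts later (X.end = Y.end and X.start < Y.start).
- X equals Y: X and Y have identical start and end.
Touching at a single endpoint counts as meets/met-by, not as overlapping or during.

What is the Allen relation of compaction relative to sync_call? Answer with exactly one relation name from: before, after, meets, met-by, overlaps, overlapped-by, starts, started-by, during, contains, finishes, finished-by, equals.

compaction = [08:45, 12:55]; sync_call = [19:25, 21:50].
Compare endpoints: compaction.start < sync_call.start, compaction.start < sync_call.end, compaction.end < sync_call.start, compaction.end < sync_call.end.
That pattern is 'before'.

before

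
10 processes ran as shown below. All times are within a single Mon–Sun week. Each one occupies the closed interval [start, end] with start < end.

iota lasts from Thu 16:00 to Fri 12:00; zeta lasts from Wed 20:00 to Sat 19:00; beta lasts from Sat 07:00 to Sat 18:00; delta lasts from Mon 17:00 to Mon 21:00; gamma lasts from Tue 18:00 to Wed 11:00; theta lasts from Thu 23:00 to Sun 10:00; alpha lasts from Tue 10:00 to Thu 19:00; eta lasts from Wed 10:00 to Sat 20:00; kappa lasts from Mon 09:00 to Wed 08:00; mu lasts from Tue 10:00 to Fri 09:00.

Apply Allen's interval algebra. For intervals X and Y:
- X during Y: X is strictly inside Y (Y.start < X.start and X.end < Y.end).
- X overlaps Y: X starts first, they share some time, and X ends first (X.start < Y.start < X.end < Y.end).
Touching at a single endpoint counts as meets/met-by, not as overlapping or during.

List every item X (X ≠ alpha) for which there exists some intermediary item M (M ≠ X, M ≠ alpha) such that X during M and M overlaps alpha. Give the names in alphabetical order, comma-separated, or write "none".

delta

Target alpha = [Tue 10:00, Thu 19:00].
Intermediaries M with M overlaps alpha: kappa.
Via kappa — items with X during kappa: delta.
Union: delta.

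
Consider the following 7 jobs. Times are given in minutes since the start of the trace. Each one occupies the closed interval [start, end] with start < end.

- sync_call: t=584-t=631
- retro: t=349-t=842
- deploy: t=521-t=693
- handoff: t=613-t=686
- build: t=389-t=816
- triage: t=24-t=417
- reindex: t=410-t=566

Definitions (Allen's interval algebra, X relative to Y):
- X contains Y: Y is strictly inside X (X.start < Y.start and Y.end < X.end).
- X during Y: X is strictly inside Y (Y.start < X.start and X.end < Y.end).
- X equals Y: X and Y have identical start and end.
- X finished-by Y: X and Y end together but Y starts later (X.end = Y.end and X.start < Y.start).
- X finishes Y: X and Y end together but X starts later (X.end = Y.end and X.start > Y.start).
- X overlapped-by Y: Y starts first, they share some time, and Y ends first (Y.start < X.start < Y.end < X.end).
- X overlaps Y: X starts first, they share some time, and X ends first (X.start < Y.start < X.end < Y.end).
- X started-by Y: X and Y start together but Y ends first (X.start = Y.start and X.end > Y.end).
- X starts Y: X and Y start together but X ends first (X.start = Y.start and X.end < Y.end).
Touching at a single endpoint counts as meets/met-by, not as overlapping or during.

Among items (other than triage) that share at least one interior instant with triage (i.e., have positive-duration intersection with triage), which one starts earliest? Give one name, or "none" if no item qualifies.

retro

Target triage = [t=24, t=417].
build [t=389, t=816] → overlapped-by → candidate.
deploy [t=521, t=693] → after → excluded.
handoff [t=613, t=686] → after → excluded.
reindex [t=410, t=566] → overlapped-by → candidate.
retro [t=349, t=842] → overlapped-by → candidate.
sync_call [t=584, t=631] → after → excluded.
Among candidates, earliest start is t=349 → retro.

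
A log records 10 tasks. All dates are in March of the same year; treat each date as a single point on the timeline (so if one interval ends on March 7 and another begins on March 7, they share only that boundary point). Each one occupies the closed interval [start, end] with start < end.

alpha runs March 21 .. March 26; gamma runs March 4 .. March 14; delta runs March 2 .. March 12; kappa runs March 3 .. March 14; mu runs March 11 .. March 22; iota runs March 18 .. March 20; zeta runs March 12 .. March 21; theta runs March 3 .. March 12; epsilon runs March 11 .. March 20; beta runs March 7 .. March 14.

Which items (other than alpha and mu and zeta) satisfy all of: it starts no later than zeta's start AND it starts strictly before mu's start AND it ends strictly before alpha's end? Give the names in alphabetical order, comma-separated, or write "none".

beta, delta, gamma, kappa, theta

Conditions: its start is no later than zeta's start (X.start <= March 12) AND its start is strictly before mu's start (X.start < March 11) AND its end is strictly before alpha's end (X.end < March 26).
beta: start March 7 <= March 12? ✓; start March 7 < March 11? ✓; end March 14 < March 26? ✓ → yes.
delta: start March 2 <= March 12? ✓; start March 2 < March 11? ✓; end March 12 < March 26? ✓ → yes.
epsilon: start March 11 <= March 12? ✓; start March 11 < March 11? ✗; end March 20 < March 26? ✓ → no.
gamma: start March 4 <= March 12? ✓; start March 4 < March 11? ✓; end March 14 < March 26? ✓ → yes.
iota: start March 18 <= March 12? ✗; start March 18 < March 11? ✗; end March 20 < March 26? ✓ → no.
kappa: start March 3 <= March 12? ✓; start March 3 < March 11? ✓; end March 14 < March 26? ✓ → yes.
theta: start March 3 <= March 12? ✓; start March 3 < March 11? ✓; end March 12 < March 26? ✓ → yes.
Result: beta, delta, gamma, kappa, theta.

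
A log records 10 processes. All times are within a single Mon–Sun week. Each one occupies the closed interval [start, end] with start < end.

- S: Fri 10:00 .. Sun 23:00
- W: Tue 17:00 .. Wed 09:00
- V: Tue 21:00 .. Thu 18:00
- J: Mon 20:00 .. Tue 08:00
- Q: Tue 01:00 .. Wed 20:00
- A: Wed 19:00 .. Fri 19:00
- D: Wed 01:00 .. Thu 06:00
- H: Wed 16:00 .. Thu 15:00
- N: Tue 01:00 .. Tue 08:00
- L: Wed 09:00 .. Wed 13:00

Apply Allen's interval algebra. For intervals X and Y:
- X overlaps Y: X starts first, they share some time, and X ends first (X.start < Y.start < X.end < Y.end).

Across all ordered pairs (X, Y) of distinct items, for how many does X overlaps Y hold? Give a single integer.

Checking all 90 ordered pairs for relation 'overlaps'; matching pairs in alphabetical order:
(A, S): A overlaps S ✓
(D, A): D overlaps A ✓
(D, H): D overlaps H ✓
(H, A): H overlaps A ✓
(J, Q): J overlaps Q ✓
(Q, A): Q overlaps A ✓
(Q, D): Q overlaps D ✓
(Q, H): Q overlaps H ✓
(Q, V): Q overlaps V ✓
(V, A): V overlaps A ✓
(W, D): W overlaps D ✓
(W, V): W overlaps V ✓
Count: 12.

12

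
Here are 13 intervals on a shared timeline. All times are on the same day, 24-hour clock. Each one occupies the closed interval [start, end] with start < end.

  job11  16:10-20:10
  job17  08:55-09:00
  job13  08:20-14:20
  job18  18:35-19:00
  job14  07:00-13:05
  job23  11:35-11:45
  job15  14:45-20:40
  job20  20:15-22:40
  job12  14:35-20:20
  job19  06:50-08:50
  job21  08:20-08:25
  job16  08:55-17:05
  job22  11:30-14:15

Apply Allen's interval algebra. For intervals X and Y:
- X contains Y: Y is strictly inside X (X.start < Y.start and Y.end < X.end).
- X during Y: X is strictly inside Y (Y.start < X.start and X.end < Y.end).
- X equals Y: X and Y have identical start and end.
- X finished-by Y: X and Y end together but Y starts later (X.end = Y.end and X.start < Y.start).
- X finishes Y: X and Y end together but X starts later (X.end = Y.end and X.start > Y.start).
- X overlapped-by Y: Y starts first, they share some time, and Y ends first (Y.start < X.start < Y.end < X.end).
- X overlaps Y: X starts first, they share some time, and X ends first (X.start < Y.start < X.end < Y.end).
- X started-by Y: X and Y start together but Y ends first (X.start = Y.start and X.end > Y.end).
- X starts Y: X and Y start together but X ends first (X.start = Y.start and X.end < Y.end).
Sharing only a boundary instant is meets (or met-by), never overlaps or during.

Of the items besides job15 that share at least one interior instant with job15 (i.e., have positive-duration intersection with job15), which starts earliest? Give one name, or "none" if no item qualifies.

job16

Target job15 = [14:45, 20:40].
job11 [16:10, 20:10] → during → candidate.
job12 [14:35, 20:20] → overlaps → candidate.
job13 [08:20, 14:20] → before → excluded.
job14 [07:00, 13:05] → before → excluded.
job16 [08:55, 17:05] → overlaps → candidate.
job17 [08:55, 09:00] → before → excluded.
job18 [18:35, 19:00] → during → candidate.
job19 [06:50, 08:50] → before → excluded.
job20 [20:15, 22:40] → overlapped-by → candidate.
job21 [08:20, 08:25] → before → excluded.
job22 [11:30, 14:15] → before → excluded.
job23 [11:35, 11:45] → before → excluded.
Among candidates, earliest start is 08:55 → job16.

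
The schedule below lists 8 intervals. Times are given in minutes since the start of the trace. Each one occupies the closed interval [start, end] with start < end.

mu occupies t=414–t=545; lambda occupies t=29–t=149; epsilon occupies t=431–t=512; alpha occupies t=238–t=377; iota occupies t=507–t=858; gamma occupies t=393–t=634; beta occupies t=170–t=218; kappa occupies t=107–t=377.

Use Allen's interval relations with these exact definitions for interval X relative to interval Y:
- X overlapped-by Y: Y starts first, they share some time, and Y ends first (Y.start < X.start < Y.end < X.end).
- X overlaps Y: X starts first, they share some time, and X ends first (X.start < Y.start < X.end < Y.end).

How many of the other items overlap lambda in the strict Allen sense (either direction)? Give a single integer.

1

Target lambda = [t=29, t=149].
alpha [t=238, t=377] → after → no.
beta [t=170, t=218] → after → no.
epsilon [t=431, t=512] → after → no.
gamma [t=393, t=634] → after → no.
iota [t=507, t=858] → after → no.
kappa [t=107, t=377] → overlapped-by → counts.
mu [t=414, t=545] → after → no.
Total: 1.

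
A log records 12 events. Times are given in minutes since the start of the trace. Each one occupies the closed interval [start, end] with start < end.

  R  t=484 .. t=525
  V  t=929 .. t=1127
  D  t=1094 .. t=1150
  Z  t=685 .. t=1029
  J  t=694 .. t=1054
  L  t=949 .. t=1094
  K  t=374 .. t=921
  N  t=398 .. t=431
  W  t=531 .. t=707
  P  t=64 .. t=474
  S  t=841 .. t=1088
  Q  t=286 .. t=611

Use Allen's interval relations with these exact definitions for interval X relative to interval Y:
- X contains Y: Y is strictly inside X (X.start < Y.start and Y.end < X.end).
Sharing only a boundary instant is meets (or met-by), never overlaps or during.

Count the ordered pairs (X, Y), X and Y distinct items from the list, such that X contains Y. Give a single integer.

Checking all 132 ordered pairs for relation 'contains'; matching pairs in alphabetical order:
(K, N): K contains N ✓
(K, R): K contains R ✓
(K, W): K contains W ✓
(P, N): P contains N ✓
(Q, N): Q contains N ✓
(Q, R): Q contains R ✓
(V, L): V contains L ✓
Count: 7.

7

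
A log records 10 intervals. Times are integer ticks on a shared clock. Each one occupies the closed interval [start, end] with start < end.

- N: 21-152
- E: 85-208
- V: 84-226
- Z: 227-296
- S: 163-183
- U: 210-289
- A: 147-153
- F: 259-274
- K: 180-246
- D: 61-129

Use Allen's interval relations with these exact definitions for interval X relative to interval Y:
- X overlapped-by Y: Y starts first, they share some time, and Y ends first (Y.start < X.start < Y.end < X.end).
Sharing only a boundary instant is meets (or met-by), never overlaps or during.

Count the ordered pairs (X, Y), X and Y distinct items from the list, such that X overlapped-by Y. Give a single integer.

Checking all 90 ordered pairs for relation 'overlapped-by'; matching pairs in alphabetical order:
(A, N): A overlapped-by N ✓
(E, D): E overlapped-by D ✓
(E, N): E overlapped-by N ✓
(K, E): K overlapped-by E ✓
(K, S): K overlapped-by S ✓
(K, V): K overlapped-by V ✓
(U, K): U overlapped-by K ✓
(U, V): U overlapped-by V ✓
(V, D): V overlapped-by D ✓
(V, N): V overlapped-by N ✓
(Z, K): Z overlapped-by K ✓
(Z, U): Z overlapped-by U ✓
Count: 12.

12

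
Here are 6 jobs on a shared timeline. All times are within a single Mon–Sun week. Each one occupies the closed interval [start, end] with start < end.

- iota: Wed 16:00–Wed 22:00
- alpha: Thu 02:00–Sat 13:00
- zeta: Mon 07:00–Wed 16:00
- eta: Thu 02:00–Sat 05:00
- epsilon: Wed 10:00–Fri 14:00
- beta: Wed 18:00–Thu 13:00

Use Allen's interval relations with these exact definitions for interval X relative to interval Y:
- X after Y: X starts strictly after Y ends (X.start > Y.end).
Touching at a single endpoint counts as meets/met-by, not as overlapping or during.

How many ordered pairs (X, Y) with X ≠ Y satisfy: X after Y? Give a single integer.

5

Checking all 30 ordered pairs for relation 'after'; matching pairs in alphabetical order:
(alpha, iota): alpha after iota ✓
(alpha, zeta): alpha after zeta ✓
(beta, zeta): beta after zeta ✓
(eta, iota): eta after iota ✓
(eta, zeta): eta after zeta ✓
Count: 5.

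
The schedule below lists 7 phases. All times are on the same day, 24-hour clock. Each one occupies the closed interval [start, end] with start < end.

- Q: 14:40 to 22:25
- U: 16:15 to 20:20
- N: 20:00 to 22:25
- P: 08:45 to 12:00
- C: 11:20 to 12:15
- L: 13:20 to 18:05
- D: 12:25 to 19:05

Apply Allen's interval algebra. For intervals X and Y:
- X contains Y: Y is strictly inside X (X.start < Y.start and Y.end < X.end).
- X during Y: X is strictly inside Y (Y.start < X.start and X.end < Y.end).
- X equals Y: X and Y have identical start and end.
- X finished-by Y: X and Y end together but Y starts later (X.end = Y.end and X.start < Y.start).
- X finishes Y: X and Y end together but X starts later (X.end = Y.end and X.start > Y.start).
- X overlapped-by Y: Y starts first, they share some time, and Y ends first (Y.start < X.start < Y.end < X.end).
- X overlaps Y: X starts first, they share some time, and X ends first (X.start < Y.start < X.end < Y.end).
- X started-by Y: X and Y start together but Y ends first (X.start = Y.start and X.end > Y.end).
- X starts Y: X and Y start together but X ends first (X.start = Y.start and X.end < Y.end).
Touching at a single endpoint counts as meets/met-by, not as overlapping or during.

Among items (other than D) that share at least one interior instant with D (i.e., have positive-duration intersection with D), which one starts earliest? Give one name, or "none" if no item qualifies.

L

Target D = [12:25, 19:05].
C [11:20, 12:15] → before → excluded.
L [13:20, 18:05] → during → candidate.
N [20:00, 22:25] → after → excluded.
P [08:45, 12:00] → before → excluded.
Q [14:40, 22:25] → overlapped-by → candidate.
U [16:15, 20:20] → overlapped-by → candidate.
Among candidates, earliest start is 13:20 → L.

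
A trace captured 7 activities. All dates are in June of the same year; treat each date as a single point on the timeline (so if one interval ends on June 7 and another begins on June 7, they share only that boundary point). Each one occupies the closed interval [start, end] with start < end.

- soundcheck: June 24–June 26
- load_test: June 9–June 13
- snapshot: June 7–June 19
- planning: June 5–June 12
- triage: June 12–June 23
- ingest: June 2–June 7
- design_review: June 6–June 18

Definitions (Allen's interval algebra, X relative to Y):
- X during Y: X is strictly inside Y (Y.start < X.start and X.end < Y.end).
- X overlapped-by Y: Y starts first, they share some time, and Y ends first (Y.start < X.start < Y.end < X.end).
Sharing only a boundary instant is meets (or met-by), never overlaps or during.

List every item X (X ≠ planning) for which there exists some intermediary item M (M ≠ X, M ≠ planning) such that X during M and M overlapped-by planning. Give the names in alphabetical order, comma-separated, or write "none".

load_test

Target planning = [June 5, June 12].
Intermediaries M with M overlapped-by planning: design_review, load_test, snapshot.
Via design_review — items with X during design_review: load_test.
Via load_test — items with X during load_test: none.
Via snapshot — items with X during snapshot: load_test.
Union: load_test.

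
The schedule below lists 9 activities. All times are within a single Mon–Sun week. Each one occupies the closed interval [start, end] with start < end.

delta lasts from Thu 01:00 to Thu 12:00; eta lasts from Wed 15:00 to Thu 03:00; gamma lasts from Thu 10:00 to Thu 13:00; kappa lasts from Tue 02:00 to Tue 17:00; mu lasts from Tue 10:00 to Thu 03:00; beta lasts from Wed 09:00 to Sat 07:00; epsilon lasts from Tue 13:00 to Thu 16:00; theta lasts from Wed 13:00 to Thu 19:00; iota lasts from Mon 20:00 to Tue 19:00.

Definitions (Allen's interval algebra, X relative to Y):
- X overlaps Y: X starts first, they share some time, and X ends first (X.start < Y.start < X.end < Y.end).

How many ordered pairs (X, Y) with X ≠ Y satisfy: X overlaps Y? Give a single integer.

Checking all 72 ordered pairs for relation 'overlaps'; matching pairs in alphabetical order:
(delta, gamma): delta overlaps gamma ✓
(epsilon, beta): epsilon overlaps beta ✓
(epsilon, theta): epsilon overlaps theta ✓
(eta, delta): eta overlaps delta ✓
(iota, epsilon): iota overlaps epsilon ✓
(iota, mu): iota overlaps mu ✓
(kappa, epsilon): kappa overlaps epsilon ✓
(kappa, mu): kappa overlaps mu ✓
(mu, beta): mu overlaps beta ✓
(mu, delta): mu overlaps delta ✓
(mu, epsilon): mu overlaps epsilon ✓
(mu, theta): mu overlaps theta ✓
Count: 12.

12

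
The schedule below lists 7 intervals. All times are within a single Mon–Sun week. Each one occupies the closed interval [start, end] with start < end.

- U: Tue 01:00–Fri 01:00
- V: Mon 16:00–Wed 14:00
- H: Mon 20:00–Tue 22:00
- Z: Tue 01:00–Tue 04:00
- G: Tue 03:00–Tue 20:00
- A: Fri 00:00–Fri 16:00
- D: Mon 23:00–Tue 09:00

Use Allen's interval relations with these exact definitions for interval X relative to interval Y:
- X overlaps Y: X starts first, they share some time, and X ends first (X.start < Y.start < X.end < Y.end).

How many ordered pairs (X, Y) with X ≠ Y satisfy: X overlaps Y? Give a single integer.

Checking all 42 ordered pairs for relation 'overlaps'; matching pairs in alphabetical order:
(D, G): D overlaps G ✓
(D, U): D overlaps U ✓
(H, U): H overlaps U ✓
(U, A): U overlaps A ✓
(V, U): V overlaps U ✓
(Z, G): Z overlaps G ✓
Count: 6.

6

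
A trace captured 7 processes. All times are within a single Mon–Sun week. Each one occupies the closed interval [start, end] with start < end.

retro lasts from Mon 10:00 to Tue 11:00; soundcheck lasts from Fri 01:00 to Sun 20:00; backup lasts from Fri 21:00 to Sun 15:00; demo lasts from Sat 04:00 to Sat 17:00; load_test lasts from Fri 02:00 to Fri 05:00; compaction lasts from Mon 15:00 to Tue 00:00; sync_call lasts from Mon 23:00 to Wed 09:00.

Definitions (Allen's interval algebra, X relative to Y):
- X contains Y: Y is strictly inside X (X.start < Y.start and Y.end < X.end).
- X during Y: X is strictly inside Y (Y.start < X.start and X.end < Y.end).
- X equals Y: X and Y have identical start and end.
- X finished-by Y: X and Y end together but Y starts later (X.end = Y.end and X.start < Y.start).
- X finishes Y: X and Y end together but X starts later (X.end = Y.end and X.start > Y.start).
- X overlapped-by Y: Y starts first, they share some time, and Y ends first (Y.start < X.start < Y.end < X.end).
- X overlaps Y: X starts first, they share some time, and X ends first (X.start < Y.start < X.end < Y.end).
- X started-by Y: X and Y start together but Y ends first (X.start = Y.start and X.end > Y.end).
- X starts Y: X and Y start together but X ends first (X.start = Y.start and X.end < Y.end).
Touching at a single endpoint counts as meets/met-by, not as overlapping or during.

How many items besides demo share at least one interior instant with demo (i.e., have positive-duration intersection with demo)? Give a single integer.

Target demo = [Sat 04:00, Sat 17:00].
backup [Fri 21:00, Sun 15:00] → contains → counts.
compaction [Mon 15:00, Tue 00:00] → before → no.
load_test [Fri 02:00, Fri 05:00] → before → no.
retro [Mon 10:00, Tue 11:00] → before → no.
soundcheck [Fri 01:00, Sun 20:00] → contains → counts.
sync_call [Mon 23:00, Wed 09:00] → before → no.
Total: 2.

2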